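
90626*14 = 1268764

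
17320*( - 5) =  - 86600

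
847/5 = 847/5 = 169.40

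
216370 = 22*9835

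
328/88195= 328/88195 = 0.00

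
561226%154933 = 96427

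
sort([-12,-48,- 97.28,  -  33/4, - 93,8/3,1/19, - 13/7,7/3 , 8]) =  [-97.28,-93, - 48, - 12, - 33/4,-13/7, 1/19,7/3,8/3 , 8]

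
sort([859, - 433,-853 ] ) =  [ - 853, - 433,859 ]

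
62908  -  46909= 15999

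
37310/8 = 18655/4=4663.75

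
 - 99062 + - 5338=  - 104400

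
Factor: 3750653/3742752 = 2^(-5)*3^(-1) *13^(-1)*37^1*167^1*607^1*2999^(-1 )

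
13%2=1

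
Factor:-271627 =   -  149^1*1823^1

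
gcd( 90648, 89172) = 36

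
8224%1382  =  1314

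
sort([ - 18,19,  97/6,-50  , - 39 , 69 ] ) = [ -50,- 39, - 18, 97/6,  19, 69 ]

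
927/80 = 11+ 47/80 = 11.59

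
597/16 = 37 +5/16 = 37.31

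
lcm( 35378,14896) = 283024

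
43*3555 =152865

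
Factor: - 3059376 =-2^4*3^1 * 63737^1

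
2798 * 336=940128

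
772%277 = 218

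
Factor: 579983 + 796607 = 2^1 * 5^1*137659^1 = 1376590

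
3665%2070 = 1595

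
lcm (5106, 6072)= 224664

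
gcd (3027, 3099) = 3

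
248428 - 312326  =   - 63898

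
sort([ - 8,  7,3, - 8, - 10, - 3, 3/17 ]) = [ - 10 , - 8, - 8, - 3  ,  3/17, 3,7 ] 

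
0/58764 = 0 = 0.00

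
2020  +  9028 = 11048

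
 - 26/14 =-2 + 1/7 = - 1.86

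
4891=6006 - 1115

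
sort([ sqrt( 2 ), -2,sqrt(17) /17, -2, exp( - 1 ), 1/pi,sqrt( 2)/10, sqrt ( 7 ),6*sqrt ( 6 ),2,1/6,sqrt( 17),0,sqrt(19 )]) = [ -2, - 2,0 , sqrt( 2)/10,  1/6,sqrt( 17) /17,1/pi,exp( - 1),sqrt( 2), 2, sqrt( 7), sqrt( 17), sqrt(19),6*sqrt( 6 )]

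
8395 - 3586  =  4809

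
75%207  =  75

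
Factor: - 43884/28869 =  -14628/9623 = - 2^2 * 3^1 * 23^1*53^1*9623^(- 1)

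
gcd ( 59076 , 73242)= 18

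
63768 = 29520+34248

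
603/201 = 3 = 3.00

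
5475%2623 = 229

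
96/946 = 48/473 = 0.10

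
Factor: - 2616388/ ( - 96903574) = 1308194/48451787= 2^1*23^1 * 67^( - 1)*28439^1  *723161^( - 1)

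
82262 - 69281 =12981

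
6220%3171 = 3049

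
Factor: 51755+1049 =2^2*43^1*307^1 = 52804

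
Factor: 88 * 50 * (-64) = - 2^10*5^2*11^1 =-  281600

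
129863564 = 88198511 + 41665053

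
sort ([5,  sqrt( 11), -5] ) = [ - 5 , sqrt( 11) , 5 ]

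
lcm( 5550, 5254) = 394050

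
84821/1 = 84821 = 84821.00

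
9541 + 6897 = 16438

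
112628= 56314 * 2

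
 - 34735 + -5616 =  -40351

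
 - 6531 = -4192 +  - 2339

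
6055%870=835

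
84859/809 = 84859/809 = 104.89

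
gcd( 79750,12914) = 22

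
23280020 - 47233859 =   -  23953839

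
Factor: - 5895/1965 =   -  3 = - 3^1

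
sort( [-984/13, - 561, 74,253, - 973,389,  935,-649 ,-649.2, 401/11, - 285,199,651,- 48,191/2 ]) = [ -973,-649.2, - 649, - 561,-285 , - 984/13, - 48, 401/11,74,191/2,199, 253,389,651,935 ]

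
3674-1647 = 2027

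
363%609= 363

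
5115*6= 30690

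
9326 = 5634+3692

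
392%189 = 14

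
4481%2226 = 29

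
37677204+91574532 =129251736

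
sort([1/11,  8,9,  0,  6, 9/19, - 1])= [ - 1,  0 , 1/11, 9/19 , 6,8 , 9 ]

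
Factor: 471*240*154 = 2^5*3^2*5^1*7^1*11^1*157^1 = 17408160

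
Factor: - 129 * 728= - 93912 = - 2^3 * 3^1* 7^1 * 13^1* 43^1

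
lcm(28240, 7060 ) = 28240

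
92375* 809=74731375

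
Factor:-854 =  - 2^1*7^1*61^1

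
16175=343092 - 326917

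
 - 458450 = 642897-1101347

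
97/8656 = 97/8656 = 0.01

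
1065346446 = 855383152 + 209963294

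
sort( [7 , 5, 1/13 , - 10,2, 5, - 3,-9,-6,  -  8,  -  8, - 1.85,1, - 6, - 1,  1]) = [ - 10, - 9, - 8, - 8, - 6 , - 6, - 3, - 1.85, - 1,1/13 , 1,  1, 2,5, 5,7 ] 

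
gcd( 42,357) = 21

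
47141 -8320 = 38821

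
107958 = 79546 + 28412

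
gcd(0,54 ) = 54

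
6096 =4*1524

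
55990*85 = 4759150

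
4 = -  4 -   -  8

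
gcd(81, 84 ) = 3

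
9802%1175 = 402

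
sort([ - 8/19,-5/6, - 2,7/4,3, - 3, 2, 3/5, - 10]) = [ - 10,- 3, - 2, - 5/6, - 8/19,3/5,7/4,2,3]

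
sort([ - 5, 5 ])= [ - 5 , 5] 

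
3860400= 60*64340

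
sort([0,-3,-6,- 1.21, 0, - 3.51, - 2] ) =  [ - 6,-3.51,-3, - 2, - 1.21,0,0]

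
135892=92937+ 42955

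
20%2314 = 20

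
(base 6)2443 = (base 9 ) 740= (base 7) 1521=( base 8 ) 1133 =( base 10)603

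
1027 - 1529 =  - 502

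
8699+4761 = 13460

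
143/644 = 143/644 = 0.22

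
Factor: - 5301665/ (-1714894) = 2^( - 1 ) * 5^1*19^1*  59^( - 1)*14533^( - 1 )*55807^1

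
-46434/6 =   -  7739 = - 7739.00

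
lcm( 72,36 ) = 72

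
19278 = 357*54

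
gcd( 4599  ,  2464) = 7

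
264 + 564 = 828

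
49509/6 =8251 + 1/2=8251.50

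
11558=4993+6565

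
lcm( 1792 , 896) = 1792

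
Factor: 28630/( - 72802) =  -35/89 = - 5^1*7^1*89^( - 1)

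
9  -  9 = 0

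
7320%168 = 96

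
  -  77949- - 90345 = 12396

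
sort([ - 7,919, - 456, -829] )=[ - 829, - 456,- 7, 919 ] 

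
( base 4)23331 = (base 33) N6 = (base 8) 1375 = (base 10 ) 765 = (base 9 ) 1040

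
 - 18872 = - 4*4718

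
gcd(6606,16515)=3303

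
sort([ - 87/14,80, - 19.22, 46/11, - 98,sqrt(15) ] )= [ - 98, -19.22, - 87/14 , sqrt( 15 ),46/11,80]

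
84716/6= 42358/3= 14119.33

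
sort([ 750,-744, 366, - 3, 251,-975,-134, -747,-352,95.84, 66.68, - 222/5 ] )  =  [  -  975, - 747, -744, - 352,-134,- 222/5,- 3, 66.68, 95.84,251,366, 750]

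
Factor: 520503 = 3^1*173501^1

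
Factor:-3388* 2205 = -2^2*3^2*5^1*7^3*11^2 = -7470540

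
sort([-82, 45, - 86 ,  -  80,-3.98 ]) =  [ - 86, - 82,- 80 ,-3.98, 45]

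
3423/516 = 1141/172= 6.63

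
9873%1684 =1453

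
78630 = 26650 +51980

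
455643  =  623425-167782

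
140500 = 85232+55268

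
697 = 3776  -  3079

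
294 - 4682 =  - 4388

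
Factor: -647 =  -647^1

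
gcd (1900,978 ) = 2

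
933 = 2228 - 1295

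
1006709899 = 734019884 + 272690015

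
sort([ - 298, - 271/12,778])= [-298,- 271/12,778] 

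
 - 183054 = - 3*61018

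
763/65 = 763/65 = 11.74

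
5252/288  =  18 + 17/72= 18.24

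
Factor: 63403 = 19^1*47^1*71^1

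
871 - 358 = 513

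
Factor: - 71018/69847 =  - 2^1 * 35509^1*69847^( - 1 )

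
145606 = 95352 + 50254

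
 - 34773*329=-11440317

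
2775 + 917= 3692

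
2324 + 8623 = 10947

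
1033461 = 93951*11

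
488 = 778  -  290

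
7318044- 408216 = 6909828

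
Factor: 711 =3^2* 79^1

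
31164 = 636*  49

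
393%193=7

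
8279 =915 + 7364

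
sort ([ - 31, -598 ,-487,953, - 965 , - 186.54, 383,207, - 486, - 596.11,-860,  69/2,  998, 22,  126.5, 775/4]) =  [ - 965,-860, - 598, - 596.11, - 487, - 486, -186.54,-31,22, 69/2, 126.5,775/4, 207, 383,953, 998]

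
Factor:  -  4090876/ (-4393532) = 1022719/1098383 = 11^( - 1)*13^(-1 )*7681^( - 1 )*1022719^1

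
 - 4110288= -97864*42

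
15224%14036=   1188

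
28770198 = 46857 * 614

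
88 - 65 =23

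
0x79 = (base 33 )3m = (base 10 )121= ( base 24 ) 51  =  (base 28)49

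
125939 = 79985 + 45954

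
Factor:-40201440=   -  2^5*3^1*5^1*61^1 * 1373^1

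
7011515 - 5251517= 1759998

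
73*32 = 2336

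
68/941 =68/941 = 0.07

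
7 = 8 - 1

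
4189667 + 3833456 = 8023123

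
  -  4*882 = -3528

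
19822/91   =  217 + 75/91 = 217.82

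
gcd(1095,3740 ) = 5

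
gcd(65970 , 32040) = 90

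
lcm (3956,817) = 75164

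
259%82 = 13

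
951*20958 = 19931058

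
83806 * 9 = 754254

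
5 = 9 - 4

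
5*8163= 40815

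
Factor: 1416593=17^1*23^1*3623^1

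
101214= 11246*9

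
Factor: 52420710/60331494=8736785/10055249= 5^1*43^ ( - 1)*53^1*379^( - 1) * 617^( - 1 )*32969^1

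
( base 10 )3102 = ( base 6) 22210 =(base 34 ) 2n8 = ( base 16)C1E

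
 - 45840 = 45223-91063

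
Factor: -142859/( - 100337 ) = 383/269 = 269^( - 1 )*383^1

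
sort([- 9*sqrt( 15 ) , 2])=[-9*sqrt(15),2 ]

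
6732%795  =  372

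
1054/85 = 62/5  =  12.40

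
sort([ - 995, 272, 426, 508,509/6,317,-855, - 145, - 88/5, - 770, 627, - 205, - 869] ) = [ - 995, - 869, - 855,-770, - 205,-145,-88/5,509/6 , 272, 317,426, 508,627]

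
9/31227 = 3/10409 = 0.00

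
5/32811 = 5/32811  =  0.00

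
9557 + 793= 10350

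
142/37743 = 142/37743 = 0.00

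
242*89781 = 21727002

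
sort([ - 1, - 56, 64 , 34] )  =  [  -  56,- 1, 34, 64]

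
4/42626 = 2/21313 = 0.00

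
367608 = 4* 91902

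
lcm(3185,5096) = 25480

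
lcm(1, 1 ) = 1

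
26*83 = 2158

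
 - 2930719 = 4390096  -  7320815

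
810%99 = 18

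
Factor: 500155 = 5^1*67^1*1493^1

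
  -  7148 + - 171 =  - 7319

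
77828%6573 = 5525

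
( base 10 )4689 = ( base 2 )1001001010001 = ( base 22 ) 9F3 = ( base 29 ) 5GK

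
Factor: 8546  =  2^1*4273^1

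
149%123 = 26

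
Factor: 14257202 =2^1*7128601^1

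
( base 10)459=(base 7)1224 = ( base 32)EB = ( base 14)24b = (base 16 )1cb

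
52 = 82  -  30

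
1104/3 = 368  =  368.00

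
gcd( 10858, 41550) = 2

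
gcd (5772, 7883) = 1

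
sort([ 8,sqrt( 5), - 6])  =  [ - 6,sqrt( 5),8]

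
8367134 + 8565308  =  16932442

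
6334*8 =50672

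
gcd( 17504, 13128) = 4376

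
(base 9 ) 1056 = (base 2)1100001100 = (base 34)mw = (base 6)3340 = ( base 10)780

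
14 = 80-66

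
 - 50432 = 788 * (-64 )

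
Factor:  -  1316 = -2^2*7^1*47^1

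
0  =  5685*0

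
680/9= 75 + 5/9 = 75.56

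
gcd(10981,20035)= 1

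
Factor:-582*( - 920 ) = 535440= 2^4*3^1*5^1 * 23^1*97^1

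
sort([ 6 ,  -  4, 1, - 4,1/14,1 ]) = [ -4, - 4,1/14, 1, 1, 6 ]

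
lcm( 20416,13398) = 428736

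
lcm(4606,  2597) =244118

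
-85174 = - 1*85174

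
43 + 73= 116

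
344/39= 344/39 =8.82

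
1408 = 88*16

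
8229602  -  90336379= - 82106777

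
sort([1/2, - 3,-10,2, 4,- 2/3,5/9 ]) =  [  -  10, - 3, - 2/3,  1/2, 5/9, 2, 4] 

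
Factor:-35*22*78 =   -  2^2*3^1*5^1*7^1 * 11^1*13^1  =  - 60060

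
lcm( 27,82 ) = 2214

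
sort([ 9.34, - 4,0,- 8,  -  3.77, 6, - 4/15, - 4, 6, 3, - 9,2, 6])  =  [ - 9, - 8 , - 4, - 4, - 3.77, - 4/15, 0, 2,3 , 6, 6, 6 , 9.34]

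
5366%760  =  46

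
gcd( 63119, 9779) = 889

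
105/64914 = 35/21638 = 0.00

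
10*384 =3840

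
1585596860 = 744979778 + 840617082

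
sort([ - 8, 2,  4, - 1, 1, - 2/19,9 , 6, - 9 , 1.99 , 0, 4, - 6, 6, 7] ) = [  -  9,- 8, -6  , - 1, - 2/19,0, 1, 1.99, 2,  4,  4 , 6, 6,7,9]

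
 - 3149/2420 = - 2 + 1691/2420 = -  1.30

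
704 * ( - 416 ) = -292864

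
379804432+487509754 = 867314186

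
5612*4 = 22448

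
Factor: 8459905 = 5^1*103^1*16427^1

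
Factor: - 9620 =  - 2^2*5^1 * 13^1 * 37^1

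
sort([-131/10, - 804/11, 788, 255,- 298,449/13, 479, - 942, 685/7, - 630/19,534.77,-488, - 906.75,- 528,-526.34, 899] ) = [ - 942,  -  906.75, - 528, - 526.34,-488 , - 298, - 804/11, - 630/19, - 131/10, 449/13, 685/7,255, 479,534.77, 788, 899] 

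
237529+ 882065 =1119594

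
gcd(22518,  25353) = 81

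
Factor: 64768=2^8*11^1*23^1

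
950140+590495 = 1540635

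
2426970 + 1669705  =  4096675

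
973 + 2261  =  3234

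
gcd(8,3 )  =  1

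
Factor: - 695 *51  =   - 35445 = - 3^1*5^1*17^1*139^1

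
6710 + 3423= 10133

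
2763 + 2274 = 5037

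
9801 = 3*3267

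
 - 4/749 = -1+745/749=- 0.01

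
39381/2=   39381/2 = 19690.50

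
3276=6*546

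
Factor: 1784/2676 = 2/3 = 2^1*3^( - 1) 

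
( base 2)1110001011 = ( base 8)1613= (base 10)907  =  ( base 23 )1ga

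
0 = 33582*0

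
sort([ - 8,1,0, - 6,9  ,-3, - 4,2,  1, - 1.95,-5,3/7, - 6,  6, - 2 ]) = [ - 8 , - 6,  -  6, - 5, - 4, - 3, - 2, - 1.95,0  ,  3/7,1  ,  1, 2,6,  9]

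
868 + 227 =1095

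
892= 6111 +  - 5219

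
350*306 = 107100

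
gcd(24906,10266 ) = 6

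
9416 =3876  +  5540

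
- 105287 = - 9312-95975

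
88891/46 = 1932 + 19/46 = 1932.41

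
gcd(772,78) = 2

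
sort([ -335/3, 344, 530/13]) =[ - 335/3, 530/13,344 ] 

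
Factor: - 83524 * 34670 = - 2^3*5^1*7^1*19^1*157^1*3467^1 = - 2895777080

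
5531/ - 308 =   -  5531/308=- 17.96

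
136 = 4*34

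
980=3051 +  - 2071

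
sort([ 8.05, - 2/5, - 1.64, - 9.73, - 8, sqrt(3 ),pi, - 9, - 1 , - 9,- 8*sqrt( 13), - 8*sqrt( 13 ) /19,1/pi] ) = [ - 8*sqrt(13 ), - 9.73, - 9, -9, - 8, - 1.64,-8*sqrt( 13)/19, - 1, - 2/5,1/pi, sqrt( 3),  pi,  8.05 ]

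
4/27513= 4/27513 = 0.00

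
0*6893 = 0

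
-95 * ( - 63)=5985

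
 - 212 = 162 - 374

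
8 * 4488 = 35904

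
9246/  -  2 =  - 4623/1 = - 4623.00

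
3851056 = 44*87524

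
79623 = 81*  983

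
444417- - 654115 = 1098532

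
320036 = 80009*4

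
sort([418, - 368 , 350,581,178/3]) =[ - 368,178/3,350, 418,581 ]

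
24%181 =24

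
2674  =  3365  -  691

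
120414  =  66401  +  54013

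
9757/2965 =9757/2965 = 3.29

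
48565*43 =2088295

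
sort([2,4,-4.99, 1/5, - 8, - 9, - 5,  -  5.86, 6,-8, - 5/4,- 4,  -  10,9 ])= [-10, - 9,- 8,-8, - 5.86, - 5 , - 4.99, - 4,-5/4 , 1/5,2, 4, 6, 9 ]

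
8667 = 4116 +4551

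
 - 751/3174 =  -1 + 2423/3174 = - 0.24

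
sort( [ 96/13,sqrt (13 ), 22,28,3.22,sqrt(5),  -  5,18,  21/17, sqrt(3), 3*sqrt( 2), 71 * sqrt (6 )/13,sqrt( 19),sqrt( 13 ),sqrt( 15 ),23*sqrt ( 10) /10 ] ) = [ - 5, 21/17, sqrt( 3),sqrt(5),3.22,sqrt(13),sqrt( 13), sqrt(15 ),3*sqrt(2),sqrt(19),23*sqrt(10)/10,96/13,71 *sqrt( 6)/13,18,22 , 28 ]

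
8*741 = 5928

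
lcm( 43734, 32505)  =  2405370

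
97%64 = 33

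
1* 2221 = 2221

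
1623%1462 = 161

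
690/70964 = 345/35482 = 0.01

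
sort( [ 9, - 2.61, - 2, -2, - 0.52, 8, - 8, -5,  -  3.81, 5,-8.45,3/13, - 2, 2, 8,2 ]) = [ - 8.45, - 8, - 5 , - 3.81, - 2.61, - 2, - 2,-2, - 0.52, 3/13, 2 , 2, 5,8,8, 9 ]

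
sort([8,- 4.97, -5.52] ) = [ - 5.52, - 4.97, 8 ] 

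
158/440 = 79/220 = 0.36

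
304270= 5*60854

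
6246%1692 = 1170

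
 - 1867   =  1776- 3643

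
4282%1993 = 296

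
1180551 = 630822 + 549729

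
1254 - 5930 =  - 4676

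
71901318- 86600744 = -14699426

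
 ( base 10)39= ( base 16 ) 27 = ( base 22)1H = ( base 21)1I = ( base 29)1A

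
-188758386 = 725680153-914438539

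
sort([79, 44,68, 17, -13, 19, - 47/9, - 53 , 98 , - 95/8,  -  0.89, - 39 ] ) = [ - 53, - 39,-13, - 95/8, - 47/9, - 0.89, 17,19,44,  68,79, 98]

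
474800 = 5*94960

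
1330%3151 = 1330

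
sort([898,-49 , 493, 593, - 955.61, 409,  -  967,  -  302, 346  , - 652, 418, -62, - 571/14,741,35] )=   [- 967, - 955.61,-652, - 302,-62, - 49, - 571/14, 35 , 346 , 409,  418, 493,593,741,  898 ]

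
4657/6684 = 4657/6684 = 0.70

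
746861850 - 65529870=681331980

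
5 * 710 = 3550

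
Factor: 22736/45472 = 1/2= 2^( - 1)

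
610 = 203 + 407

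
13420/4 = 3355 =3355.00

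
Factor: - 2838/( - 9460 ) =3/10=2^( - 1)*3^1*5^(- 1)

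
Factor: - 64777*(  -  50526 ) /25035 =2^1*3^1*5^( - 1)*7^1*211^1*307^1*401^1*1669^( - 1 )= 1090974234/8345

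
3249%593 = 284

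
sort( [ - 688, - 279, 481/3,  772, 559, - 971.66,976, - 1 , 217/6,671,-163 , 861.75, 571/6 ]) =[ - 971.66, - 688, - 279, - 163, - 1, 217/6,571/6, 481/3, 559, 671,772,  861.75, 976] 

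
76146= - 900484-  -  976630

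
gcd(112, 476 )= 28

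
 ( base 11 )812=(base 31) 10k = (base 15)456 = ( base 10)981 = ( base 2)1111010101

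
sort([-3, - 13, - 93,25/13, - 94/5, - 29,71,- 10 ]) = [ - 93,-29, - 94/5, - 13,-10, - 3 , 25/13,71]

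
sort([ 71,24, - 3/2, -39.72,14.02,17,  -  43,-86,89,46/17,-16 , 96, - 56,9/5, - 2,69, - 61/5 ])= [ -86 , -56, -43 ,  -  39.72,  -  16, - 61/5,- 2, -3/2,9/5,46/17, 14.02,17, 24,69 , 71,89,96 ]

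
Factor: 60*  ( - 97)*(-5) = 29100  =  2^2*3^1 *5^2*97^1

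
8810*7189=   63335090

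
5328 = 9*592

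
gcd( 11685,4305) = 615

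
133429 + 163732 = 297161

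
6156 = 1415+4741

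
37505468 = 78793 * 476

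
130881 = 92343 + 38538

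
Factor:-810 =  - 2^1*3^4 *5^1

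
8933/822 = 10+713/822= 10.87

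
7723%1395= 748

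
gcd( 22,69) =1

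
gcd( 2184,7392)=168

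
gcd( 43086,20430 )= 6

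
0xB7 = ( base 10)183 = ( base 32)5n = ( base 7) 351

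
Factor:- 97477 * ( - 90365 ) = 5^1*11^1*31^1*53^1*107^1 * 911^1 = 8808509105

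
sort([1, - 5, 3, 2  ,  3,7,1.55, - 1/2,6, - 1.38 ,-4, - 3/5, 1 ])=[ - 5, - 4, - 1.38, - 3/5  ,  -  1/2,1,1 , 1.55, 2 , 3,3,6,  7]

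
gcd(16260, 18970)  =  2710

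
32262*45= 1451790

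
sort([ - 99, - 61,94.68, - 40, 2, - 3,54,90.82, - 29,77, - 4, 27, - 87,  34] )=[ - 99,-87, - 61, - 40, - 29,-4, - 3, 2,  27, 34, 54, 77,90.82,94.68 ] 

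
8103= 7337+766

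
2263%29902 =2263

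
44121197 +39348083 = 83469280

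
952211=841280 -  -110931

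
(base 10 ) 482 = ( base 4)13202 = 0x1E2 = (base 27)HN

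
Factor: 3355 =5^1*11^1*61^1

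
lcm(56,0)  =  0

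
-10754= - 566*19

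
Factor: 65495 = 5^1* 13099^1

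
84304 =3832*22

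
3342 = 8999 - 5657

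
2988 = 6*498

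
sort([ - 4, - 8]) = [ - 8, - 4] 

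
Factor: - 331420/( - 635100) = 227/435 = 3^ ( - 1)*5^(-1)*29^(-1)*227^1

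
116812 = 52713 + 64099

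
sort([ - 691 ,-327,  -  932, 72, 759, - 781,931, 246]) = [  -  932,  -  781, - 691,  -  327,72, 246,759, 931 ] 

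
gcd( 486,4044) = 6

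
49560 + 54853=104413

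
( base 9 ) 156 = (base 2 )10000100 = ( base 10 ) 132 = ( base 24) 5C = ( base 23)5H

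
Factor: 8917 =37^1 * 241^1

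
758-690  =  68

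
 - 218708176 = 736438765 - 955146941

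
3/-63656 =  - 3/63656 = - 0.00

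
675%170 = 165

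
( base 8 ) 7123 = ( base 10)3667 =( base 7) 13456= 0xE53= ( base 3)12000211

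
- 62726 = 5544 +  - 68270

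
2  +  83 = 85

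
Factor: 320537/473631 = 3^ ( - 1)*7^1*29^1*1579^1*157877^(  -  1 )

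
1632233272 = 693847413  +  938385859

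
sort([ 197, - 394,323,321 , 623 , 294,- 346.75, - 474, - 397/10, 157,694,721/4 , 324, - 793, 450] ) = [ - 793, - 474, - 394, - 346.75, - 397/10,157,721/4, 197, 294,  321,323, 324, 450,623,694]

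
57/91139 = 57/91139=0.00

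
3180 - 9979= -6799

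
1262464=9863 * 128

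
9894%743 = 235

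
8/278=4/139 = 0.03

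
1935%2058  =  1935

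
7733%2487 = 272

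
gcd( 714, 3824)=2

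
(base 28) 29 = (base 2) 1000001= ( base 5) 230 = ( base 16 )41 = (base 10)65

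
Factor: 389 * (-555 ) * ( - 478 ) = 103197810 = 2^1*3^1*5^1*37^1 * 239^1*389^1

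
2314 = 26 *89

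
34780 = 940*37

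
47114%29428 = 17686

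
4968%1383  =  819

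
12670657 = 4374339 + 8296318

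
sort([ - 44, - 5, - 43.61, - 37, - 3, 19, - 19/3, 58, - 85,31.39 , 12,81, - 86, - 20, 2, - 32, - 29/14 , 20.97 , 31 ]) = [ - 86 ,-85,  -  44 , - 43.61, - 37 ,- 32, - 20, - 19/3, - 5, - 3, - 29/14,2, 12,19,20.97,31,31.39, 58,  81]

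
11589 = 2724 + 8865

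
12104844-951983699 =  - 939878855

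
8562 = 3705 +4857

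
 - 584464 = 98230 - 682694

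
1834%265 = 244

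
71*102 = 7242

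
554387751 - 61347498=493040253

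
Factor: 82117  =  7^1*11731^1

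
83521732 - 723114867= - 639593135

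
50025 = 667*75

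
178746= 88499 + 90247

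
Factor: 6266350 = 2^1*5^2  *23^1*5449^1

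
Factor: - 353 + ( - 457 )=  - 810 = -2^1*3^4*5^1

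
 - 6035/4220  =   -1207/844 = -1.43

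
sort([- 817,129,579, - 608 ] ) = [ - 817, - 608,129,579]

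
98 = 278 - 180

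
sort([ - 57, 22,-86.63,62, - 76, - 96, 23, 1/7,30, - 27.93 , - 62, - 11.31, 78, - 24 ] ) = [ - 96,-86.63, - 76, - 62, - 57, - 27.93 , - 24, - 11.31, 1/7, 22,23, 30,62, 78 ]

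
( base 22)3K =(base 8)126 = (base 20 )46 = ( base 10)86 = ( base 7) 152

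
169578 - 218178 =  - 48600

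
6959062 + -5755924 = 1203138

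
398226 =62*6423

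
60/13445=12/2689= 0.00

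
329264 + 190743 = 520007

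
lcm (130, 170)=2210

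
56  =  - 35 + 91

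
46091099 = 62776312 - 16685213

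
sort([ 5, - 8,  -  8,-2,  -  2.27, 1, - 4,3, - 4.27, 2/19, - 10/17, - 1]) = [ - 8, - 8, - 4.27 ,- 4, - 2.27,-2, - 1, - 10/17,2/19,1,3,5]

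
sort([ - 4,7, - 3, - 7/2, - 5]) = [ - 5, - 4, - 7/2, - 3,7]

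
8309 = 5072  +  3237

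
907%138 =79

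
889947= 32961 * 27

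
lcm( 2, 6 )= 6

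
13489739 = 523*25793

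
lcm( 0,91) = 0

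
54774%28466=26308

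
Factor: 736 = 2^5 *23^1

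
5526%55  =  26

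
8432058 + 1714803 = 10146861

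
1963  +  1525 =3488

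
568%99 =73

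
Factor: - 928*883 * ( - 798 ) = 653900352 = 2^6*3^1*7^1*19^1*29^1*883^1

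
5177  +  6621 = 11798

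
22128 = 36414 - 14286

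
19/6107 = 19/6107 = 0.00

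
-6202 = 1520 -7722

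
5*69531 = 347655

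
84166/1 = 84166 = 84166.00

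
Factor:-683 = -683^1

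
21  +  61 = 82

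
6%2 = 0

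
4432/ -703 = - 7 + 489/703 = -6.30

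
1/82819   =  1/82819 = 0.00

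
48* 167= 8016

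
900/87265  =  180/17453= 0.01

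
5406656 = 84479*64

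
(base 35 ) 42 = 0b10001110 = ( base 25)5h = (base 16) 8e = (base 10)142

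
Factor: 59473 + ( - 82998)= - 23525 = - 5^2*941^1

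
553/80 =6 + 73/80 = 6.91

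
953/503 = 953/503 = 1.89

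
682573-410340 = 272233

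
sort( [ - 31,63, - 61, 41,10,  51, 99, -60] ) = [ - 61,-60, - 31,10, 41,  51,63,99]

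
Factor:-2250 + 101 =-7^1*307^1 =-  2149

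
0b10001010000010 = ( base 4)2022002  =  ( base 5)240314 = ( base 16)2282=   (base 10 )8834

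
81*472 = 38232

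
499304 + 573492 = 1072796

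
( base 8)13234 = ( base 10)5788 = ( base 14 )2176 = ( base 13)2833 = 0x169c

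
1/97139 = 1/97139 = 0.00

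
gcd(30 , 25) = 5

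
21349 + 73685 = 95034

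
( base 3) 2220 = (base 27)2O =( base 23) 39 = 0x4e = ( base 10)78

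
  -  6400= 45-6445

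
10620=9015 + 1605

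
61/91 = 61/91 = 0.67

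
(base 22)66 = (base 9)163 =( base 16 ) 8A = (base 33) 46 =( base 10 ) 138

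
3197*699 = 2234703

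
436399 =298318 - - 138081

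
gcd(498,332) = 166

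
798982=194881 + 604101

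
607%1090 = 607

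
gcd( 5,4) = 1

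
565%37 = 10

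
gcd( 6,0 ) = 6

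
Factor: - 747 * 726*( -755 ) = 409453110 = 2^1*3^3 * 5^1*11^2  *  83^1*151^1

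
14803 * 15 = 222045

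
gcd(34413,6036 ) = 3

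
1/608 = 1/608 = 0.00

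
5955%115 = 90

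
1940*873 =1693620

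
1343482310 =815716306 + 527766004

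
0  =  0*(  -  863) 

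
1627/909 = 1627/909 = 1.79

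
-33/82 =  - 1 + 49/82 = - 0.40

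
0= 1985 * 0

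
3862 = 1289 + 2573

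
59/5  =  11 + 4/5 = 11.80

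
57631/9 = 57631/9 = 6403.44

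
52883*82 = 4336406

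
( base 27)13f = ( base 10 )825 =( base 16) 339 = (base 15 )3a0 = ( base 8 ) 1471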